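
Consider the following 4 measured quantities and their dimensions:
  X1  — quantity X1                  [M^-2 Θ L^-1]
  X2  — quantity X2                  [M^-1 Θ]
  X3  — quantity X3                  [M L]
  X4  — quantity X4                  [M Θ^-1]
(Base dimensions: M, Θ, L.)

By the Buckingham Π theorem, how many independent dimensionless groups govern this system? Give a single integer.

Exponent matrix [M,Θ,L] × [X1,X2,X3,X4]:
  M: [-2 -1  1  1]
  Θ: [ 1  1  0 -1]
  L: [-1  0  1  0]
RREF → pivots at {X1,X2} ⇒ r = 2
Π count = n − r = 4 − 2 = 2

2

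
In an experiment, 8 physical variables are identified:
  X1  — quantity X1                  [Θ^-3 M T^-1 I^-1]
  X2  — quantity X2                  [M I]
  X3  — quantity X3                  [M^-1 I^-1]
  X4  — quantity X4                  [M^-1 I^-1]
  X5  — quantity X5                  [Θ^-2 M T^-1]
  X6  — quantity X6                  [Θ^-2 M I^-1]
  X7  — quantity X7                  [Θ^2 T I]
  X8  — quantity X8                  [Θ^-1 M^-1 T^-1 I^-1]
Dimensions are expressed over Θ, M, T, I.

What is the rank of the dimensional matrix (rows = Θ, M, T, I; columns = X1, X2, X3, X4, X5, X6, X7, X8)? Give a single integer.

Dimensional matrix (Θ×M×T×I by X1×X2×X3×X4×X5×X6×X7×X8):
  Θ: [-3  0  0  0 -2 -2  2 -1]
  M: [ 1  1 -1 -1  1  1  0 -1]
  T: [-1  0  0  0 -1  0  1 -1]
  I: [-1  1 -1 -1  0 -1  1 -1]
Echelon form has 3 nonzero rows (pivots: X1,X2,X5)

3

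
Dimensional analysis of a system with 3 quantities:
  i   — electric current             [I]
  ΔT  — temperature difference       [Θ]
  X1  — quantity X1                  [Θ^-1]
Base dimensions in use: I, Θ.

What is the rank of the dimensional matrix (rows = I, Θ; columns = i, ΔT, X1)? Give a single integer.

Exponent matrix [I,Θ] × [i,ΔT,X1]:
  I: [ 1  0  0]
  Θ: [ 0  1 -1]
Echelon form has 2 nonzero rows (pivots: i,ΔT)

2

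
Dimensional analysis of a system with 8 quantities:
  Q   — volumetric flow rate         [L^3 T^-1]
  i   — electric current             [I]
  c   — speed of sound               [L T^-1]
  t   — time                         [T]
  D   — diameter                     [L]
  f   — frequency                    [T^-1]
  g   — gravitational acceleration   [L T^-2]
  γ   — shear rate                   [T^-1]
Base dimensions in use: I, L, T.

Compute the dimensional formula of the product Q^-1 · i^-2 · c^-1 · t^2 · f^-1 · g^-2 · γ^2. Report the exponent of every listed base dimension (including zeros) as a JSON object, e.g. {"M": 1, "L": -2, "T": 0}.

{"I": -2, "L": -6, "T": 7}

Exponent matrix [I,L,T] × [Q,i,c,t,D,f,g,γ]:
  I: [ 0  1  0  0  0  0  0  0]
  L: [ 3  0  1  0  1  0  1  0]
  T: [-1  0 -1  1  0 -1 -2 -1]
  [I]: (-1)·0+(-2)·1+(-1)·0+(2)·0+(-1)·0+(-2)·0+(2)·0 = -2
  [L]: (-1)·3+(-2)·0+(-1)·1+(2)·0+(-1)·0+(-2)·1+(2)·0 = -6
  [T]: (-1)·-1+(-2)·0+(-1)·-1+(2)·1+(-1)·-1+(-2)·-2+(2)·-1 = 7
⇒ I^-2 L^-6 T^7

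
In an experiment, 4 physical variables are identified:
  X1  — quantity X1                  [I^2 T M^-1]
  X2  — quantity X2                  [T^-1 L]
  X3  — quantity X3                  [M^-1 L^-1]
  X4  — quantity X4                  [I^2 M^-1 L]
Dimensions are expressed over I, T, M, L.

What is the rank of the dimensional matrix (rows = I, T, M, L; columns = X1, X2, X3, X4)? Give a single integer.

Dimensional matrix (I×T×M×L by X1×X2×X3×X4):
  I: [ 2  0  0  2]
  T: [ 1 -1  0  0]
  M: [-1  0 -1 -1]
  L: [ 0  1 -1  1]
RREF → pivots at {X1,X2,X3} ⇒ r = 3

3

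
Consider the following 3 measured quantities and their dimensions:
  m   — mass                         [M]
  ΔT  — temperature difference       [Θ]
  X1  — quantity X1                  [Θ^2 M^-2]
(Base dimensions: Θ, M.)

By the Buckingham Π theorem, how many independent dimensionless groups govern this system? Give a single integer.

1

Exponent matrix [Θ,M] × [m,ΔT,X1]:
  Θ: [ 0  1  2]
  M: [ 1  0 -2]
Echelon form has 2 nonzero rows (pivots: m,ΔT)
3 vars − rank 2 = 1 Π group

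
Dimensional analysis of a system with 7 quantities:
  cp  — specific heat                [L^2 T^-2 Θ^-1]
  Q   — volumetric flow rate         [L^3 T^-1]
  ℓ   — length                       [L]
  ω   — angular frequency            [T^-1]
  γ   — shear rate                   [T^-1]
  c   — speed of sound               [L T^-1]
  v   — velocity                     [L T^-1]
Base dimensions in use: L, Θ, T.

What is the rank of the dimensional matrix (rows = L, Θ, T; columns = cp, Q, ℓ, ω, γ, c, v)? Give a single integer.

Dimensional matrix (L×Θ×T by cp×Q×ℓ×ω×γ×c×v):
  L: [ 2  3  1  0  0  1  1]
  Θ: [-1  0  0  0  0  0  0]
  T: [-2 -1  0 -1 -1 -1 -1]
Row reduction gives pivot columns cp,Q,ℓ; rank = 3

3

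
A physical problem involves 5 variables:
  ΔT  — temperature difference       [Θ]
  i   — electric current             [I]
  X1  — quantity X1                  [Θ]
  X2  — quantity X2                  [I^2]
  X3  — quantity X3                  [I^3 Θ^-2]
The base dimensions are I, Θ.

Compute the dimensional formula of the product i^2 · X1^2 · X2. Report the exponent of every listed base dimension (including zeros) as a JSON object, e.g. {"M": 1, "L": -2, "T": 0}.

{"I": 4, "Θ": 2}

Write exponents as rows I,Θ / cols ΔT,i,X1,X2,X3:
  I: [ 0  1  0  2  3]
  Θ: [ 1  0  1  0 -2]
  [I]: (2)·1+(2)·0+(1)·2 = 4
  [Θ]: (2)·0+(2)·1+(1)·0 = 2
⇒ I^4 Θ^2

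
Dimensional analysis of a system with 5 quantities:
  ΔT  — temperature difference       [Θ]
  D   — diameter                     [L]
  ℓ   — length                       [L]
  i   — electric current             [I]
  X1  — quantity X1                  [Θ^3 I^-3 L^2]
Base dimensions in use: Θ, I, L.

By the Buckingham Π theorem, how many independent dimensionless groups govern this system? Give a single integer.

2

Exponent matrix [Θ,I,L] × [ΔT,D,ℓ,i,X1]:
  Θ: [ 1  0  0  0  3]
  I: [ 0  0  0  1 -3]
  L: [ 0  1  1  0  2]
RREF → pivots at {ΔT,D,i} ⇒ r = 3
n=5, r=3 ⇒ 2 dimensionless groups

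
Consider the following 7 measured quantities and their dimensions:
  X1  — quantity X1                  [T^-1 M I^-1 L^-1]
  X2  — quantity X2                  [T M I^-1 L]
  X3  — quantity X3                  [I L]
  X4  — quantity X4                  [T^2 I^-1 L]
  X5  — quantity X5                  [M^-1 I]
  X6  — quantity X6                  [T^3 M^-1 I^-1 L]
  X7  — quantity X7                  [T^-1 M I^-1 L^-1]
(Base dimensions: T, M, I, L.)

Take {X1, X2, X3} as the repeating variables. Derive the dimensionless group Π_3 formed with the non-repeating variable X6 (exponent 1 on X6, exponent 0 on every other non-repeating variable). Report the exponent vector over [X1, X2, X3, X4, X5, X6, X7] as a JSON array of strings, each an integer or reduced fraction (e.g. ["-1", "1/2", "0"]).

["2", "-1", "2", "0", "0", "1", "0"]

Dimensional matrix (T×M×I×L by X1×X2×X3×X4×X5×X6×X7):
  T: [-1  1  0  2  0  3 -1]
  M: [ 1  1  0  0 -1 -1  1]
  I: [-1 -1  1 -1  1 -1 -1]
  L: [-1  1  1  1  0  1 -1]
RREF → pivots at {X1,X2,X3} ⇒ r = 3
Pivot set = {X1,X2,X3}, free = {X4,X5,X6,X7}
RREF:
  r0: [   1    0    0   -1 -1/2   -2    1]
  r1: [   0    1    0    1 -1/2    1    0]
  r2: [   0    0    1   -1    0   -2    0]
  r3: [   0    0    0    0    0    0    0]
Fix exponent of X6 at 1, X4 at 0, X5 at 0, X7 at 0; solve each RREF row for its pivot's exponent:
  r0: exp(X1) + (-2)·1 = 0 ⇒ exp(X1) = 2
  r1: exp(X2) + (1)·1 = 0 ⇒ exp(X2) = -1
  r2: exp(X3) + (-2)·1 = 0 ⇒ exp(X3) = 2
Π_3 = X1^2 · X2^-1 · X3^2 · X6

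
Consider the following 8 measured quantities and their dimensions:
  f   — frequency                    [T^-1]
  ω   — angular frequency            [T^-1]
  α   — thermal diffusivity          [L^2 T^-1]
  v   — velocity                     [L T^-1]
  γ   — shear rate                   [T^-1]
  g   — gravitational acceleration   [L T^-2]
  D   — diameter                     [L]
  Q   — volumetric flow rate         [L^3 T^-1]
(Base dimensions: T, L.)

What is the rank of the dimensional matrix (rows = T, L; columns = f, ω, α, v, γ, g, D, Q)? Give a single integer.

2

Dimensional matrix (T×L by f×ω×α×v×γ×g×D×Q):
  T: [-1 -1 -1 -1 -1 -2  0 -1]
  L: [ 0  0  2  1  0  1  1  3]
Row reduction gives pivot columns f,α; rank = 2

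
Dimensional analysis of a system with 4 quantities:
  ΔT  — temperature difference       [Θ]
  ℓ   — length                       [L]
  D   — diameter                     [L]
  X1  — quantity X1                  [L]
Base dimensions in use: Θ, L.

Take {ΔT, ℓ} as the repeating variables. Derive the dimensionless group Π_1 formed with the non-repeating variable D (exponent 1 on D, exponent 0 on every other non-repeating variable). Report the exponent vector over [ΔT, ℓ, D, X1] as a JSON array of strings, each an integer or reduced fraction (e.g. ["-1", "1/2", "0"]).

["0", "-1", "1", "0"]

Exponent matrix [Θ,L] × [ΔT,ℓ,D,X1]:
  Θ: [ 1  0  0  0]
  L: [ 0  1  1  1]
Row reduction gives pivot columns ΔT,ℓ; rank = 2
Repeat: ΔT,ℓ; free: D,X1
RREF:
  r0: [   1    0    0    0]
  r1: [   0    1    1    1]
Fix exponent of D at 1, X1 at 0; solve each RREF row for its pivot's exponent:
  r0: exp(ΔT) + (0)·1 = 0 ⇒ exp(ΔT) = 0
  r1: exp(ℓ) + (1)·1 = 0 ⇒ exp(ℓ) = -1
Π_1 = ℓ^-1 · D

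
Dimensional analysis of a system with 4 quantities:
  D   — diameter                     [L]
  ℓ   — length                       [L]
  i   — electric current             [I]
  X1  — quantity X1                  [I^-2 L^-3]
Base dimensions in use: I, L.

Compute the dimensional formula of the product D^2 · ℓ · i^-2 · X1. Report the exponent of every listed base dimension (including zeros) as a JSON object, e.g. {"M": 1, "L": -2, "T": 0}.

Write exponents as rows I,L / cols D,ℓ,i,X1:
  I: [ 0  0  1 -2]
  L: [ 1  1  0 -3]
  [I]: (2)·0+(1)·0+(-2)·1+(1)·-2 = -4
  [L]: (2)·1+(1)·1+(-2)·0+(1)·-3 = 0
⇒ I^-4

{"I": -4, "L": 0}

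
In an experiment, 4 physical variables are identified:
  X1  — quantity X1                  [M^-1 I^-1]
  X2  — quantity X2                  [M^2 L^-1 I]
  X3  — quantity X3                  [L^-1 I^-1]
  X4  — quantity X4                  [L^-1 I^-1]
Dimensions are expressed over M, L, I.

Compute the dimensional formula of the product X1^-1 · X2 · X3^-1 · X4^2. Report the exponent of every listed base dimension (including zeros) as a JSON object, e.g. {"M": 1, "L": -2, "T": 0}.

{"M": 3, "L": -2, "I": 1}

Write exponents as rows M,L,I / cols X1,X2,X3,X4:
  M: [-1  2  0  0]
  L: [ 0 -1 -1 -1]
  I: [-1  1 -1 -1]
  [M]: (-1)·-1+(1)·2+(-1)·0+(2)·0 = 3
  [L]: (-1)·0+(1)·-1+(-1)·-1+(2)·-1 = -2
  [I]: (-1)·-1+(1)·1+(-1)·-1+(2)·-1 = 1
⇒ M^3 L^-2 I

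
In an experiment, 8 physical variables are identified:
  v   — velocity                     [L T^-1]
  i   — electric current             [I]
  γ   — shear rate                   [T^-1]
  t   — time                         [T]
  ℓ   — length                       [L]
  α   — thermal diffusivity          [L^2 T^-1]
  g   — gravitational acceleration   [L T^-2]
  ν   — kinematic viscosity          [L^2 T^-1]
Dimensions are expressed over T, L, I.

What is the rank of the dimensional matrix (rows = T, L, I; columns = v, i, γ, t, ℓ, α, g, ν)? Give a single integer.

Dimensional matrix (T×L×I by v×i×γ×t×ℓ×α×g×ν):
  T: [-1  0 -1  1  0 -1 -2 -1]
  L: [ 1  0  0  0  1  2  1  2]
  I: [ 0  1  0  0  0  0  0  0]
RREF → pivots at {v,i,γ} ⇒ r = 3

3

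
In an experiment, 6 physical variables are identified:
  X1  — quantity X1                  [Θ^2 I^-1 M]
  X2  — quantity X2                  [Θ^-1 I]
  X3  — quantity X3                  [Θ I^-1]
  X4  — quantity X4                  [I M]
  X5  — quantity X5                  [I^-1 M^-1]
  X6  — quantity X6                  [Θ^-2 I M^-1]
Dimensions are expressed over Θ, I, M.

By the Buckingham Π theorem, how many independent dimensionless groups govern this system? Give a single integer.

4

Write exponents as rows Θ,I,M / cols X1,X2,X3,X4,X5,X6:
  Θ: [ 2 -1  1  0  0 -2]
  I: [-1  1 -1  1 -1  1]
  M: [ 1  0  0  1 -1 -1]
Row reduction gives pivot columns X1,X2; rank = 2
n=6, r=2 ⇒ 4 dimensionless groups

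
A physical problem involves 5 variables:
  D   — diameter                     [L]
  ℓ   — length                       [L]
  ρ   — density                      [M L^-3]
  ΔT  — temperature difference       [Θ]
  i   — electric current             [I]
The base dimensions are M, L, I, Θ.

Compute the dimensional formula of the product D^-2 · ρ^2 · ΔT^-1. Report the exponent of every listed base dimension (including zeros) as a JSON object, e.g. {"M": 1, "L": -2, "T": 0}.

{"M": 2, "L": -8, "I": 0, "Θ": -1}

Dimensional matrix (M×L×I×Θ by D×ℓ×ρ×ΔT×i):
  M: [ 0  0  1  0  0]
  L: [ 1  1 -3  0  0]
  I: [ 0  0  0  0  1]
  Θ: [ 0  0  0  1  0]
  [M]: (-2)·0+(2)·1+(-1)·0 = 2
  [L]: (-2)·1+(2)·-3+(-1)·0 = -8
  [I]: (-2)·0+(2)·0+(-1)·0 = 0
  [Θ]: (-2)·0+(2)·0+(-1)·1 = -1
⇒ M^2 L^-8 Θ^-1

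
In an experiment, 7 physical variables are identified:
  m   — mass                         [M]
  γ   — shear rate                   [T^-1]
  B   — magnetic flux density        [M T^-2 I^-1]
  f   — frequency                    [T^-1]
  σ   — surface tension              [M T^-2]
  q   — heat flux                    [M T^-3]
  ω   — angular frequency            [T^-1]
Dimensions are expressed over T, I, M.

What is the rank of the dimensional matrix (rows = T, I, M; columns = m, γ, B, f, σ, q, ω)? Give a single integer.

3

Exponent matrix [T,I,M] × [m,γ,B,f,σ,q,ω]:
  T: [ 0 -1 -2 -1 -2 -3 -1]
  I: [ 0  0 -1  0  0  0  0]
  M: [ 1  0  1  0  1  1  0]
RREF → pivots at {m,γ,B} ⇒ r = 3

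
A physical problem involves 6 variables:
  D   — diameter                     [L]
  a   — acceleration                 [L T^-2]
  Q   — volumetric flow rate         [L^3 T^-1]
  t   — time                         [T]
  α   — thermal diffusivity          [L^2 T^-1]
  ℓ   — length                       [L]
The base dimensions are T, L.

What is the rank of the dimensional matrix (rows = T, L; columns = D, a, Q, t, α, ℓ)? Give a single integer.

2

Dimensional matrix (T×L by D×a×Q×t×α×ℓ):
  T: [ 0 -2 -1  1 -1  0]
  L: [ 1  1  3  0  2  1]
Row reduction gives pivot columns D,a; rank = 2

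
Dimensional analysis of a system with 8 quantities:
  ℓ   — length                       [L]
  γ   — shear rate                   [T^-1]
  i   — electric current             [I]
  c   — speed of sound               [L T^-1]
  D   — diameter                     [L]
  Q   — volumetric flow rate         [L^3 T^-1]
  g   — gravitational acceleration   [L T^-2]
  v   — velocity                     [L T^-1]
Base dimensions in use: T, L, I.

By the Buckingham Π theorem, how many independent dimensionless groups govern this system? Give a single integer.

5

Exponent matrix [T,L,I] × [ℓ,γ,i,c,D,Q,g,v]:
  T: [ 0 -1  0 -1  0 -1 -2 -1]
  L: [ 1  0  0  1  1  3  1  1]
  I: [ 0  0  1  0  0  0  0  0]
Echelon form has 3 nonzero rows (pivots: ℓ,γ,i)
n=8, r=3 ⇒ 5 dimensionless groups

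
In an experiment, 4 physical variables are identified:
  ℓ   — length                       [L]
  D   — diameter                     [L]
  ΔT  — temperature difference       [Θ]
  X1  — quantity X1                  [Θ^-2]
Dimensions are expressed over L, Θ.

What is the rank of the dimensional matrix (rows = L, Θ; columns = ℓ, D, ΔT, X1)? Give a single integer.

Write exponents as rows L,Θ / cols ℓ,D,ΔT,X1:
  L: [ 1  1  0  0]
  Θ: [ 0  0  1 -2]
RREF → pivots at {ℓ,ΔT} ⇒ r = 2

2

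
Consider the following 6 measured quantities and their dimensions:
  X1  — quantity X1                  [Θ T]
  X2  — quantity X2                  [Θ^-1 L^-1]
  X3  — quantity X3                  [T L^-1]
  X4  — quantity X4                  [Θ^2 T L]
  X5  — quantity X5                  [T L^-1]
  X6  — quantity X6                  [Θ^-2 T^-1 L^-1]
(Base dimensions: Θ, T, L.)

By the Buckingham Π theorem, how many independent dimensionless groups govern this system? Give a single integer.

4

Write exponents as rows Θ,T,L / cols X1,X2,X3,X4,X5,X6:
  Θ: [ 1 -1  0  2  0 -2]
  T: [ 1  0  1  1  1 -1]
  L: [ 0 -1 -1  1 -1 -1]
Row reduction gives pivot columns X1,X2; rank = 2
6 vars − rank 2 = 4 Π groups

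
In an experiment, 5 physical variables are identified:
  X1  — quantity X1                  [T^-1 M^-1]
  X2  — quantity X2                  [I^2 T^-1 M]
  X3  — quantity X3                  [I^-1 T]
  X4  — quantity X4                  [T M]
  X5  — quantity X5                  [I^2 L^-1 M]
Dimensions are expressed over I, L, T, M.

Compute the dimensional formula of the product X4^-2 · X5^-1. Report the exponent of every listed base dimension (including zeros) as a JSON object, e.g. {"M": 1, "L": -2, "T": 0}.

{"I": -2, "L": 1, "T": -2, "M": -3}

Dimensional matrix (I×L×T×M by X1×X2×X3×X4×X5):
  I: [ 0  2 -1  0  2]
  L: [ 0  0  0  0 -1]
  T: [-1 -1  1  1  0]
  M: [-1  1  0  1  1]
  [I]: (-2)·0+(-1)·2 = -2
  [L]: (-2)·0+(-1)·-1 = 1
  [T]: (-2)·1+(-1)·0 = -2
  [M]: (-2)·1+(-1)·1 = -3
⇒ I^-2 L T^-2 M^-3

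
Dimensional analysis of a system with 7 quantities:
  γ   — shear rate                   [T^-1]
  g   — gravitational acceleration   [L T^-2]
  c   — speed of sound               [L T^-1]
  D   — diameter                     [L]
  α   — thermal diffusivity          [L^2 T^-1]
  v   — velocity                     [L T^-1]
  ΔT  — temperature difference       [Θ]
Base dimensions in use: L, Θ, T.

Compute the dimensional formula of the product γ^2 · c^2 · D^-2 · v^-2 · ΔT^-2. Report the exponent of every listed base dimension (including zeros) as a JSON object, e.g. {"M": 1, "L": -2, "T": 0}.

{"L": -2, "Θ": -2, "T": -2}

Dimensional matrix (L×Θ×T by γ×g×c×D×α×v×ΔT):
  L: [ 0  1  1  1  2  1  0]
  Θ: [ 0  0  0  0  0  0  1]
  T: [-1 -2 -1  0 -1 -1  0]
  [L]: (2)·0+(2)·1+(-2)·1+(-2)·1+(-2)·0 = -2
  [Θ]: (2)·0+(2)·0+(-2)·0+(-2)·0+(-2)·1 = -2
  [T]: (2)·-1+(2)·-1+(-2)·0+(-2)·-1+(-2)·0 = -2
⇒ L^-2 Θ^-2 T^-2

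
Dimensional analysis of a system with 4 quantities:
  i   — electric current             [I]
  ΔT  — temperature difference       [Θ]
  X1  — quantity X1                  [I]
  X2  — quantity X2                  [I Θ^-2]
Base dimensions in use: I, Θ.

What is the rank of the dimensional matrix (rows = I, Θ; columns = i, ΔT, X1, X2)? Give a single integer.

2

Write exponents as rows I,Θ / cols i,ΔT,X1,X2:
  I: [ 1  0  1  1]
  Θ: [ 0  1  0 -2]
Echelon form has 2 nonzero rows (pivots: i,ΔT)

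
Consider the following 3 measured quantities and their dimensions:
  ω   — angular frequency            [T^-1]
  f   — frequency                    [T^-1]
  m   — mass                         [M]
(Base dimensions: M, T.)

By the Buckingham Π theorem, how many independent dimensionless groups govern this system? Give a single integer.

Exponent matrix [M,T] × [ω,f,m]:
  M: [ 0  0  1]
  T: [-1 -1  0]
Echelon form has 2 nonzero rows (pivots: ω,m)
3 vars − rank 2 = 1 Π group

1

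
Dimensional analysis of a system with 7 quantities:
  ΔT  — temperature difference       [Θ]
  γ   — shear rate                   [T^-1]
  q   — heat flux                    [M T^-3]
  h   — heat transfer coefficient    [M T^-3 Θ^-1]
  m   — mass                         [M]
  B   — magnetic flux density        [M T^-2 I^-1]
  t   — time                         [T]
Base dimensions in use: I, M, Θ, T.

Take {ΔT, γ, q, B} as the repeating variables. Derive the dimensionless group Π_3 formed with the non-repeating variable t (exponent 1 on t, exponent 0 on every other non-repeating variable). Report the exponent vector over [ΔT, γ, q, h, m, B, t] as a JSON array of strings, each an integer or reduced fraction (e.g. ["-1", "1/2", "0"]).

["0", "1", "0", "0", "0", "0", "1"]

Exponent matrix [I,M,Θ,T] × [ΔT,γ,q,h,m,B,t]:
  I: [ 0  0  0  0  0 -1  0]
  M: [ 0  0  1  1  1  1  0]
  Θ: [ 1  0  0 -1  0  0  0]
  T: [ 0 -1 -3 -3  0 -2  1]
RREF → pivots at {ΔT,γ,q,B} ⇒ r = 4
Pivot set = {ΔT,γ,q,B}, free = {h,m,t}
RREF:
  r0: [   1    0    0   -1    0    0    0]
  r1: [   0    1    0    0   -3    0   -1]
  r2: [   0    0    1    1    1    0    0]
  r3: [   0    0    0    0    0    1    0]
Fix exponent of t at 1, h at 0, m at 0; solve each RREF row for its pivot's exponent:
  r0: exp(ΔT) + (0)·1 = 0 ⇒ exp(ΔT) = 0
  r1: exp(γ) + (-1)·1 = 0 ⇒ exp(γ) = 1
  r2: exp(q) + (0)·1 = 0 ⇒ exp(q) = 0
  r3: exp(B) + (0)·1 = 0 ⇒ exp(B) = 0
Π_3 = γ · t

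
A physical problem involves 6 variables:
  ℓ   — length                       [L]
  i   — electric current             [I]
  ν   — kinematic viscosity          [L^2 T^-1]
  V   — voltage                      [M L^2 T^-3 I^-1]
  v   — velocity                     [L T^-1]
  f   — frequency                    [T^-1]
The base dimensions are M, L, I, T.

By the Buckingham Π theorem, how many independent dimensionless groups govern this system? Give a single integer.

Write exponents as rows M,L,I,T / cols ℓ,i,ν,V,v,f:
  M: [ 0  0  0  1  0  0]
  L: [ 1  0  2  2  1  0]
  I: [ 0  1  0 -1  0  0]
  T: [ 0  0 -1 -3 -1 -1]
Echelon form has 4 nonzero rows (pivots: ℓ,i,ν,V)
n=6, r=4 ⇒ 2 dimensionless groups

2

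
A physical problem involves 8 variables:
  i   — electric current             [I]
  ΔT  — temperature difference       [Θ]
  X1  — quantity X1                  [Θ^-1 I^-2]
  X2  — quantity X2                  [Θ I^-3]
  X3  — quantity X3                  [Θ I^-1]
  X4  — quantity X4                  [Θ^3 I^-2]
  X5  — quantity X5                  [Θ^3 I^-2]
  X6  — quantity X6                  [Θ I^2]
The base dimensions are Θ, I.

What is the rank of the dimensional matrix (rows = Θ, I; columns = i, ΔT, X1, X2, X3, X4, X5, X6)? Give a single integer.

Write exponents as rows Θ,I / cols i,ΔT,X1,X2,X3,X4,X5,X6:
  Θ: [ 0  1 -1  1  1  3  3  1]
  I: [ 1  0 -2 -3 -1 -2 -2  2]
Row reduction gives pivot columns i,ΔT; rank = 2

2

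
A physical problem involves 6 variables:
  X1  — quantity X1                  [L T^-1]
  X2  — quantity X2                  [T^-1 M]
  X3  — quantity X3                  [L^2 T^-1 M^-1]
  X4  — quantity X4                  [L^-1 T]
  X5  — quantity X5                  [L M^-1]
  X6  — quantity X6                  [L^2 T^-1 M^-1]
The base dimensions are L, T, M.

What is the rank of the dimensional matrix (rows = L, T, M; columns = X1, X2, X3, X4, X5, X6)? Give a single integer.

2

Exponent matrix [L,T,M] × [X1,X2,X3,X4,X5,X6]:
  L: [ 1  0  2 -1  1  2]
  T: [-1 -1 -1  1  0 -1]
  M: [ 0  1 -1  0 -1 -1]
Echelon form has 2 nonzero rows (pivots: X1,X2)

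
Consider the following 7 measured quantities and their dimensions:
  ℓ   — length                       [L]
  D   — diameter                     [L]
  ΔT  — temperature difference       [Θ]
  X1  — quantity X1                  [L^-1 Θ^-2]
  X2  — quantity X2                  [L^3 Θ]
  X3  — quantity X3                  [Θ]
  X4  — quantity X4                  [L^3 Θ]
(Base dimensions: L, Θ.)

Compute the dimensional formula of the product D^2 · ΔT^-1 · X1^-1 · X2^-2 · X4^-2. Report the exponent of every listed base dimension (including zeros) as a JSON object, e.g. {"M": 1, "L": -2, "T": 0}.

{"L": -9, "Θ": -3}

Write exponents as rows L,Θ / cols ℓ,D,ΔT,X1,X2,X3,X4:
  L: [ 1  1  0 -1  3  0  3]
  Θ: [ 0  0  1 -2  1  1  1]
  [L]: (2)·1+(-1)·0+(-1)·-1+(-2)·3+(-2)·3 = -9
  [Θ]: (2)·0+(-1)·1+(-1)·-2+(-2)·1+(-2)·1 = -3
⇒ L^-9 Θ^-3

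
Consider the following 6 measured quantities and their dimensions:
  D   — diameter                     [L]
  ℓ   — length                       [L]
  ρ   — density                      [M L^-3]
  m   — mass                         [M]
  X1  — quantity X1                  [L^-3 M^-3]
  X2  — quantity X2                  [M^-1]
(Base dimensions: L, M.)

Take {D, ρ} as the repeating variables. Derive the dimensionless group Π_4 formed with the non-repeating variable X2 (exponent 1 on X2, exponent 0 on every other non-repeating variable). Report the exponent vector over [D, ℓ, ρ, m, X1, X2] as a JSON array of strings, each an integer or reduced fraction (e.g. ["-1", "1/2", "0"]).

["3", "0", "1", "0", "0", "1"]

Write exponents as rows L,M / cols D,ℓ,ρ,m,X1,X2:
  L: [ 1  1 -3  0 -3  0]
  M: [ 0  0  1  1 -3 -1]
RREF → pivots at {D,ρ} ⇒ r = 2
Repeat: D,ρ; free: ℓ,m,X1,X2
RREF:
  r0: [   1    1    0    3  -12   -3]
  r1: [   0    0    1    1   -3   -1]
Fix exponent of X2 at 1, ℓ at 0, m at 0, X1 at 0; solve each RREF row for its pivot's exponent:
  r0: exp(D) + (-3)·1 = 0 ⇒ exp(D) = 3
  r1: exp(ρ) + (-1)·1 = 0 ⇒ exp(ρ) = 1
Π_4 = D^3 · ρ · X2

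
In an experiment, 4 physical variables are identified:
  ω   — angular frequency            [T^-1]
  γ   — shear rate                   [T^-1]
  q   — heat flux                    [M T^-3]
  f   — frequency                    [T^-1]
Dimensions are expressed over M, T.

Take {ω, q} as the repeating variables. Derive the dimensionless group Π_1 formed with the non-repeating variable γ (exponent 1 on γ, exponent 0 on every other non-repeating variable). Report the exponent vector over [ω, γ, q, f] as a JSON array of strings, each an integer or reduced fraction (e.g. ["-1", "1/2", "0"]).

["-1", "1", "0", "0"]

Exponent matrix [M,T] × [ω,γ,q,f]:
  M: [ 0  0  1  0]
  T: [-1 -1 -3 -1]
RREF → pivots at {ω,q} ⇒ r = 2
Repeat: ω,q; free: γ,f
RREF:
  r0: [   1    1    0    1]
  r1: [   0    0    1    0]
Fix exponent of γ at 1, f at 0; solve each RREF row for its pivot's exponent:
  r0: exp(ω) + (1)·1 = 0 ⇒ exp(ω) = -1
  r1: exp(q) + (0)·1 = 0 ⇒ exp(q) = 0
Π_1 = ω^-1 · γ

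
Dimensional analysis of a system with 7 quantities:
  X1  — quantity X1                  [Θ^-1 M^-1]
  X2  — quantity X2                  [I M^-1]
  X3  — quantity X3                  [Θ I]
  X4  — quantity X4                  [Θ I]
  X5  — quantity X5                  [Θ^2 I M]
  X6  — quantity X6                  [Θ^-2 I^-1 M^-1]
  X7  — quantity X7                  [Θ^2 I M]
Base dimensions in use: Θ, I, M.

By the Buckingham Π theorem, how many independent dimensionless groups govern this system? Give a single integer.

5

Dimensional matrix (Θ×I×M by X1×X2×X3×X4×X5×X6×X7):
  Θ: [-1  0  1  1  2 -2  2]
  I: [ 0  1  1  1  1 -1  1]
  M: [-1 -1  0  0  1 -1  1]
Echelon form has 2 nonzero rows (pivots: X1,X2)
n=7, r=2 ⇒ 5 dimensionless groups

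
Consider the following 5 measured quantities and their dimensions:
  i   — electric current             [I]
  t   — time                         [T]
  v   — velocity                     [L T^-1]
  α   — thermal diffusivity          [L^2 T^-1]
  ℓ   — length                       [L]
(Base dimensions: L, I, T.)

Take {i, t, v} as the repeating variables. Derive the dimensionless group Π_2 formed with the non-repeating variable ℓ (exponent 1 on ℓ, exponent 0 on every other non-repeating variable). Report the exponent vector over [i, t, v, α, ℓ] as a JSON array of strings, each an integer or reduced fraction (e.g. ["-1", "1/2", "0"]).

["0", "-1", "-1", "0", "1"]

Exponent matrix [L,I,T] × [i,t,v,α,ℓ]:
  L: [ 0  0  1  2  1]
  I: [ 1  0  0  0  0]
  T: [ 0  1 -1 -1  0]
Echelon form has 3 nonzero rows (pivots: i,t,v)
Repeat: i,t,v; free: α,ℓ
RREF:
  r0: [   1    0    0    0    0]
  r1: [   0    1    0    1    1]
  r2: [   0    0    1    2    1]
Fix exponent of ℓ at 1, α at 0; solve each RREF row for its pivot's exponent:
  r0: exp(i) + (0)·1 = 0 ⇒ exp(i) = 0
  r1: exp(t) + (1)·1 = 0 ⇒ exp(t) = -1
  r2: exp(v) + (1)·1 = 0 ⇒ exp(v) = -1
Π_2 = t^-1 · v^-1 · ℓ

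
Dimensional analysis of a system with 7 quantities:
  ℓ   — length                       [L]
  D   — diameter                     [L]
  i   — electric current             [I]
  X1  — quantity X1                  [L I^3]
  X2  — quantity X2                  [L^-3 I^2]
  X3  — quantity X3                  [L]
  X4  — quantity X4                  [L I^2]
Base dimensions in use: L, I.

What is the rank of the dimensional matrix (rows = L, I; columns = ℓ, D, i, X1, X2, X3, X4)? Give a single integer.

2

Write exponents as rows L,I / cols ℓ,D,i,X1,X2,X3,X4:
  L: [ 1  1  0  1 -3  1  1]
  I: [ 0  0  1  3  2  0  2]
Row reduction gives pivot columns ℓ,i; rank = 2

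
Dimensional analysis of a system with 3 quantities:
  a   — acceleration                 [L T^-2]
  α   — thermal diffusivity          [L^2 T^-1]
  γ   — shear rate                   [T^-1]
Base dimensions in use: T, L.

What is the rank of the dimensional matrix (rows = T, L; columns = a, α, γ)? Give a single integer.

Exponent matrix [T,L] × [a,α,γ]:
  T: [-2 -1 -1]
  L: [ 1  2  0]
Echelon form has 2 nonzero rows (pivots: a,α)

2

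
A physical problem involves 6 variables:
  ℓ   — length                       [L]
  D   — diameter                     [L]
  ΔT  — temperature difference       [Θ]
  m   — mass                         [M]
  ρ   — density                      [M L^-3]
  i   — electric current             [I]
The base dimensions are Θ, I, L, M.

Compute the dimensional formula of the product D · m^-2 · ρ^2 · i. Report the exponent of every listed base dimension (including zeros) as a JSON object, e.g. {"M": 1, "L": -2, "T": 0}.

Exponent matrix [Θ,I,L,M] × [ℓ,D,ΔT,m,ρ,i]:
  Θ: [ 0  0  1  0  0  0]
  I: [ 0  0  0  0  0  1]
  L: [ 1  1  0  0 -3  0]
  M: [ 0  0  0  1  1  0]
  [Θ]: (1)·0+(-2)·0+(2)·0+(1)·0 = 0
  [I]: (1)·0+(-2)·0+(2)·0+(1)·1 = 1
  [L]: (1)·1+(-2)·0+(2)·-3+(1)·0 = -5
  [M]: (1)·0+(-2)·1+(2)·1+(1)·0 = 0
⇒ I L^-5

{"Θ": 0, "I": 1, "L": -5, "M": 0}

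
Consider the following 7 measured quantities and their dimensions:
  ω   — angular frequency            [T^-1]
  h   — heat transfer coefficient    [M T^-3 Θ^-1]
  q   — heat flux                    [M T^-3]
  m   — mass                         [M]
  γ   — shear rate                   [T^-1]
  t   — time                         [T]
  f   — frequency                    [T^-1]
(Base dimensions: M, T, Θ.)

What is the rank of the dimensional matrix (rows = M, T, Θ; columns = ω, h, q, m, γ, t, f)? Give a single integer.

Exponent matrix [M,T,Θ] × [ω,h,q,m,γ,t,f]:
  M: [ 0  1  1  1  0  0  0]
  T: [-1 -3 -3  0 -1  1 -1]
  Θ: [ 0 -1  0  0  0  0  0]
Row reduction gives pivot columns ω,h,q; rank = 3

3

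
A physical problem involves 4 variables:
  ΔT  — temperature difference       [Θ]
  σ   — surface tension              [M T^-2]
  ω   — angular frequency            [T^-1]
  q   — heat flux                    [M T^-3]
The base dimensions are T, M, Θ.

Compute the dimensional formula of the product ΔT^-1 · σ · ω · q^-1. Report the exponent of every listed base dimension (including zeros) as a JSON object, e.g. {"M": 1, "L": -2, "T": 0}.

{"T": 0, "M": 0, "Θ": -1}

Exponent matrix [T,M,Θ] × [ΔT,σ,ω,q]:
  T: [ 0 -2 -1 -3]
  M: [ 0  1  0  1]
  Θ: [ 1  0  0  0]
  [T]: (-1)·0+(1)·-2+(1)·-1+(-1)·-3 = 0
  [M]: (-1)·0+(1)·1+(1)·0+(-1)·1 = 0
  [Θ]: (-1)·1+(1)·0+(1)·0+(-1)·0 = -1
⇒ Θ^-1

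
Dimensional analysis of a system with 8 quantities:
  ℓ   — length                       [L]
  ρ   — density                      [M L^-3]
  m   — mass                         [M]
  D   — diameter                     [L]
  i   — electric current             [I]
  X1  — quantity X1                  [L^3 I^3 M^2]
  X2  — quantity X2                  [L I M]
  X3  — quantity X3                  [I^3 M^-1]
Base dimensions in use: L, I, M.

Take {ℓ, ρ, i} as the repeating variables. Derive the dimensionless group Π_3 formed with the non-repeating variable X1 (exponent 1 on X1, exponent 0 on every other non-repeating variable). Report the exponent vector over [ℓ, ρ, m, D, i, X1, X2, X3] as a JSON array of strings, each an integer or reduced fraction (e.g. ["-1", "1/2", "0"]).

["-9", "-2", "0", "0", "-3", "1", "0", "0"]

Dimensional matrix (L×I×M by ℓ×ρ×m×D×i×X1×X2×X3):
  L: [ 1 -3  0  1  0  3  1  0]
  I: [ 0  0  0  0  1  3  1  3]
  M: [ 0  1  1  0  0  2  1 -1]
Row reduction gives pivot columns ℓ,ρ,i; rank = 3
Pivot set = {ℓ,ρ,i}, free = {m,D,X1,X2,X3}
RREF:
  r0: [   1    0    3    1    0    9    4   -3]
  r1: [   0    1    1    0    0    2    1   -1]
  r2: [   0    0    0    0    1    3    1    3]
Fix exponent of X1 at 1, m at 0, D at 0, X2 at 0, X3 at 0; solve each RREF row for its pivot's exponent:
  r0: exp(ℓ) + (9)·1 = 0 ⇒ exp(ℓ) = -9
  r1: exp(ρ) + (2)·1 = 0 ⇒ exp(ρ) = -2
  r2: exp(i) + (3)·1 = 0 ⇒ exp(i) = -3
Π_3 = ℓ^-9 · ρ^-2 · i^-3 · X1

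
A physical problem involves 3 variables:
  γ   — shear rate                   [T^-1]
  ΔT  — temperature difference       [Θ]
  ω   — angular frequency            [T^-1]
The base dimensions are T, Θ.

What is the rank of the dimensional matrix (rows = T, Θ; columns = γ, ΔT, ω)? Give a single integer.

Write exponents as rows T,Θ / cols γ,ΔT,ω:
  T: [-1  0 -1]
  Θ: [ 0  1  0]
Echelon form has 2 nonzero rows (pivots: γ,ΔT)

2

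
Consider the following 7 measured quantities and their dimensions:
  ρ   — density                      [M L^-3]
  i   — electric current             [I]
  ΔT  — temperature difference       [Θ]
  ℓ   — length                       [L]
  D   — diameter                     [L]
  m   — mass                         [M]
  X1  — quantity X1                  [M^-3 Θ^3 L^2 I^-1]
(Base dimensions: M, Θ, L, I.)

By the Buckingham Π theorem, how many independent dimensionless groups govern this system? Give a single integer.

Dimensional matrix (M×Θ×L×I by ρ×i×ΔT×ℓ×D×m×X1):
  M: [ 1  0  0  0  0  1 -3]
  Θ: [ 0  0  1  0  0  0  3]
  L: [-3  0  0  1  1  0  2]
  I: [ 0  1  0  0  0  0 -1]
Row reduction gives pivot columns ρ,i,ΔT,ℓ; rank = 4
7 vars − rank 4 = 3 Π groups

3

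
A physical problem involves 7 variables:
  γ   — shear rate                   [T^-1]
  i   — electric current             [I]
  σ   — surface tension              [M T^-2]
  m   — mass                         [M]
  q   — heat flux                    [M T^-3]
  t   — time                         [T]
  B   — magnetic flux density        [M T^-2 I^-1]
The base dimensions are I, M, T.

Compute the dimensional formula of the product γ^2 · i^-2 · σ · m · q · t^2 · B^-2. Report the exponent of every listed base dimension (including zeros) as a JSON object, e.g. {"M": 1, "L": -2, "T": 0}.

{"I": 0, "M": 1, "T": -1}

Exponent matrix [I,M,T] × [γ,i,σ,m,q,t,B]:
  I: [ 0  1  0  0  0  0 -1]
  M: [ 0  0  1  1  1  0  1]
  T: [-1  0 -2  0 -3  1 -2]
  [I]: (2)·0+(-2)·1+(1)·0+(1)·0+(1)·0+(2)·0+(-2)·-1 = 0
  [M]: (2)·0+(-2)·0+(1)·1+(1)·1+(1)·1+(2)·0+(-2)·1 = 1
  [T]: (2)·-1+(-2)·0+(1)·-2+(1)·0+(1)·-3+(2)·1+(-2)·-2 = -1
⇒ M T^-1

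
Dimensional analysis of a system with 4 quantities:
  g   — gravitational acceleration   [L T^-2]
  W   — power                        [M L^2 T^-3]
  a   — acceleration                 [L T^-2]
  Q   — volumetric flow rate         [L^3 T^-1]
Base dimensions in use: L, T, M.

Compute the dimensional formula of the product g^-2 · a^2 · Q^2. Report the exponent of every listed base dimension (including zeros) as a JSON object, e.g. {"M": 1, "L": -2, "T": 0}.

Write exponents as rows L,T,M / cols g,W,a,Q:
  L: [ 1  2  1  3]
  T: [-2 -3 -2 -1]
  M: [ 0  1  0  0]
  [L]: (-2)·1+(2)·1+(2)·3 = 6
  [T]: (-2)·-2+(2)·-2+(2)·-1 = -2
  [M]: (-2)·0+(2)·0+(2)·0 = 0
⇒ L^6 T^-2

{"L": 6, "T": -2, "M": 0}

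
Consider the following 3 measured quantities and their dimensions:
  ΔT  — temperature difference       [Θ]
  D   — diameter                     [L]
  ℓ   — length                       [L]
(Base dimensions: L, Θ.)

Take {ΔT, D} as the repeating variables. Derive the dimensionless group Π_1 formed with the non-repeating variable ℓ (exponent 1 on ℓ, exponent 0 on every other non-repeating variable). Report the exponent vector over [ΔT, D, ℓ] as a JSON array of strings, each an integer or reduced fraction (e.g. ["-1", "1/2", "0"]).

["0", "-1", "1"]

Exponent matrix [L,Θ] × [ΔT,D,ℓ]:
  L: [ 0  1  1]
  Θ: [ 1  0  0]
RREF → pivots at {ΔT,D} ⇒ r = 2
Pivot set = {ΔT,D}, free = {ℓ}
RREF:
  r0: [   1    0    0]
  r1: [   0    1    1]
Fix exponent of ℓ at 1; solve each RREF row for its pivot's exponent:
  r0: exp(ΔT) + (0)·1 = 0 ⇒ exp(ΔT) = 0
  r1: exp(D) + (1)·1 = 0 ⇒ exp(D) = -1
Π_1 = D^-1 · ℓ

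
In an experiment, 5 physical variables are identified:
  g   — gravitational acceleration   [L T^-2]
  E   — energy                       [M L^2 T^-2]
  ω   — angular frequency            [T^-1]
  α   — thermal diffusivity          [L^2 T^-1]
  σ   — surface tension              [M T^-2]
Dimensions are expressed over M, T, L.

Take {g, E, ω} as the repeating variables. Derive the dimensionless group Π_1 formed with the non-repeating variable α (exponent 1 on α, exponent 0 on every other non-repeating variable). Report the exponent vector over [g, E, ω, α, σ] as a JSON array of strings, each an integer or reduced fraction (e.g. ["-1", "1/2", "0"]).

Write exponents as rows M,T,L / cols g,E,ω,α,σ:
  M: [ 0  1  0  0  1]
  T: [-2 -2 -1 -1 -2]
  L: [ 1  2  0  2  0]
Row reduction gives pivot columns g,E,ω; rank = 3
Pivot set = {g,E,ω}, free = {α,σ}
RREF:
  r0: [   1    0    0    2   -2]
  r1: [   0    1    0    0    1]
  r2: [   0    0    1   -3    4]
Fix exponent of α at 1, σ at 0; solve each RREF row for its pivot's exponent:
  r0: exp(g) + (2)·1 = 0 ⇒ exp(g) = -2
  r1: exp(E) + (0)·1 = 0 ⇒ exp(E) = 0
  r2: exp(ω) + (-3)·1 = 0 ⇒ exp(ω) = 3
Π_1 = g^-2 · ω^3 · α

["-2", "0", "3", "1", "0"]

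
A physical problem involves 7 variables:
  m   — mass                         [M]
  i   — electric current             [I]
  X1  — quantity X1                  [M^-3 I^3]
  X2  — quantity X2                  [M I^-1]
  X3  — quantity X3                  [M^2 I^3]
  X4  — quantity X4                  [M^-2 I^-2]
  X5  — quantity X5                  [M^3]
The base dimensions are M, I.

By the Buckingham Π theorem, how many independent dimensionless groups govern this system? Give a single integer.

5

Exponent matrix [M,I] × [m,i,X1,X2,X3,X4,X5]:
  M: [ 1  0 -3  1  2 -2  3]
  I: [ 0  1  3 -1  3 -2  0]
Echelon form has 2 nonzero rows (pivots: m,i)
n=7, r=2 ⇒ 5 dimensionless groups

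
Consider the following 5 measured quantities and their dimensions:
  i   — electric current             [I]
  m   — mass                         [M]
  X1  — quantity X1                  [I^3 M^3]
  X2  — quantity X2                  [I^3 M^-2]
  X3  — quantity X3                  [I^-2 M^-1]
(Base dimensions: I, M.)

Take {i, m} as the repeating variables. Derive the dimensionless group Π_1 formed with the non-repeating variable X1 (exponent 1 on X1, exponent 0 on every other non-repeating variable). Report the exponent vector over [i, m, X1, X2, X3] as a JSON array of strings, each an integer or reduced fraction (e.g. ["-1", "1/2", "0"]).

["-3", "-3", "1", "0", "0"]

Dimensional matrix (I×M by i×m×X1×X2×X3):
  I: [ 1  0  3  3 -2]
  M: [ 0  1  3 -2 -1]
RREF → pivots at {i,m} ⇒ r = 2
Pivot set = {i,m}, free = {X1,X2,X3}
RREF:
  r0: [   1    0    3    3   -2]
  r1: [   0    1    3   -2   -1]
Fix exponent of X1 at 1, X2 at 0, X3 at 0; solve each RREF row for its pivot's exponent:
  r0: exp(i) + (3)·1 = 0 ⇒ exp(i) = -3
  r1: exp(m) + (3)·1 = 0 ⇒ exp(m) = -3
Π_1 = i^-3 · m^-3 · X1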